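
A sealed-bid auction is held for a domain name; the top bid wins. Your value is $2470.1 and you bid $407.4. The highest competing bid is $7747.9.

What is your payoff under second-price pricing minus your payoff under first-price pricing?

Your bid $407.4 is below $7747.9, so you lose under either rule.
Payoff is $0 in both cases; difference = $0.

$0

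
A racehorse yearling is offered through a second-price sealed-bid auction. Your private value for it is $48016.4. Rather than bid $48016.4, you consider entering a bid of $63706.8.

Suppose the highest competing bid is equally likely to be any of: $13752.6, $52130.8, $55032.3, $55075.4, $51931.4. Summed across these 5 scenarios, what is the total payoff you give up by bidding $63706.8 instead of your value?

$22104.3

The deviation costs you only when the competing bid falls strictly between $48016.4 and $63706.8; elsewhere both bids give the same outcome.
$13752.6: outcomes coincide → loss $0.
$52130.8: truthful payoff $0, deviation payoff −$4114.4 → loss $4114.4.
$55032.3: truthful payoff $0, deviation payoff −$7015.9 → loss $7015.9.
$55075.4: truthful payoff $0, deviation payoff −$7059 → loss $7059.
$51931.4: truthful payoff $0, deviation payoff −$3915 → loss $3915.
Total loss = $4114.4 + $7015.9 + $7059 + $3915 = $22104.3.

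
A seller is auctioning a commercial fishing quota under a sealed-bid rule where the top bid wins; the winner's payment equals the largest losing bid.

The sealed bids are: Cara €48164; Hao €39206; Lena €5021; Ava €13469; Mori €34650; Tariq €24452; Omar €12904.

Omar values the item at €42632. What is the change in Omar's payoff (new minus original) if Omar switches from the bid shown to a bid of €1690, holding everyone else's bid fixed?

€0

The highest bid among the other bidders is €48164; Omar's bid doesn't change that.
Original bid €12904: Omar is not highest (top rival bid is €48164); payoff €0.
Alternative bid €1690: Omar is not highest (top rival bid is €48164); payoff €0.
Change in payoff = €0 − (€0) = €0.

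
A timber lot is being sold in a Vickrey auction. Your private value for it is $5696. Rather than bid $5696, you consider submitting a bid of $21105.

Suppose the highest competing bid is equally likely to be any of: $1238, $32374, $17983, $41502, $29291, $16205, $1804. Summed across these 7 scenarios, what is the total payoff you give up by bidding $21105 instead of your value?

The deviation costs you only when the competing bid falls strictly between $5696 and $21105; elsewhere both bids give the same outcome.
$1238: outcomes coincide → loss $0.
$32374: outcomes coincide → loss $0.
$17983: truthful payoff $0, deviation payoff −$12287 → loss $12287.
$41502: outcomes coincide → loss $0.
$29291: outcomes coincide → loss $0.
$16205: truthful payoff $0, deviation payoff −$10509 → loss $10509.
$1804: outcomes coincide → loss $0.
Total loss = $12287 + $10509 = $22796.

$22796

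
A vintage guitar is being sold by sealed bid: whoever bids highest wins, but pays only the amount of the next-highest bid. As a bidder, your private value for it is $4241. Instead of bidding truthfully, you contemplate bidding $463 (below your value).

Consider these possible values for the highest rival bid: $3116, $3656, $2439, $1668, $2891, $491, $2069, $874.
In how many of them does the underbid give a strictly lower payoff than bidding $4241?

The deviation hurts exactly when the highest competing bid lies strictly between $463 and $4241 — underbidding then forfeits a profitable win.
$3116: inside the interval → strictly worse (loss $1125).
$3656: inside the interval → strictly worse (loss $585).
$2439: inside the interval → strictly worse (loss $1802).
$1668: inside the interval → strictly worse (loss $2573).
$2891: inside the interval → strictly worse (loss $1350).
$491: inside the interval → strictly worse (loss $3750).
$2069: inside the interval → strictly worse (loss $2172).
$874: inside the interval → strictly worse (loss $3367).
Count: 8.

8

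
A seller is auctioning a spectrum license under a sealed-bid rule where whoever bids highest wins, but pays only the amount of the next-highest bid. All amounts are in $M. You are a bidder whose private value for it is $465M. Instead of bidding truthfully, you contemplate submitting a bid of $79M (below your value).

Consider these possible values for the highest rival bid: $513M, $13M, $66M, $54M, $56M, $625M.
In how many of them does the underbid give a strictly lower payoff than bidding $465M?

The deviation hurts exactly when the highest competing bid lies strictly between $79M and $465M — underbidding then forfeits a profitable win.
$513M: above both → same outcome either way.
$13M: below both → same outcome either way.
$66M: below both → same outcome either way.
$54M: below both → same outcome either way.
$56M: below both → same outcome either way.
$625M: above both → same outcome either way.
Count: 0.

0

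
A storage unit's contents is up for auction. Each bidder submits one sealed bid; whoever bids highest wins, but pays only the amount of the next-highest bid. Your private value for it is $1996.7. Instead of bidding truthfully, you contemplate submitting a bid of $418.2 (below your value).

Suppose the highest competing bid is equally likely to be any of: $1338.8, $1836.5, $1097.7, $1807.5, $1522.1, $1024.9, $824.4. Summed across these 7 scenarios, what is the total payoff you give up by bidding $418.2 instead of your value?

The deviation costs you only when the competing bid falls strictly between $418.2 and $1996.7; elsewhere both bids give the same outcome.
$1338.8: truthful payoff $657.9, deviation payoff $0 → loss $657.9.
$1836.5: truthful payoff $160.2, deviation payoff $0 → loss $160.2.
$1097.7: truthful payoff $899, deviation payoff $0 → loss $899.
$1807.5: truthful payoff $189.2, deviation payoff $0 → loss $189.2.
$1522.1: truthful payoff $474.6, deviation payoff $0 → loss $474.6.
$1024.9: truthful payoff $971.8, deviation payoff $0 → loss $971.8.
$824.4: truthful payoff $1172.3, deviation payoff $0 → loss $1172.3.
Total loss = $657.9 + $160.2 + $899 + $189.2 + $474.6 + $971.8 + $1172.3 = $4525.

$4525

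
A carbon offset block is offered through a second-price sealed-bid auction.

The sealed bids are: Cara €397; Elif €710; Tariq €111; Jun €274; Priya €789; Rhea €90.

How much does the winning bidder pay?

Highest bid: Priya at €789, so Priya wins.
Second-highest bid: Elif at €710 — that is the price the winner pays.

€710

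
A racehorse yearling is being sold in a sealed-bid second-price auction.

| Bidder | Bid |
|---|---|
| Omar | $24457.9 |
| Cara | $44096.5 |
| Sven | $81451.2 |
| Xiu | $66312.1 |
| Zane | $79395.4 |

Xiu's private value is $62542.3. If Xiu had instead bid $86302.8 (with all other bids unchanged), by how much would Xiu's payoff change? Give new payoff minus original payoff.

The highest bid among the other bidders is $81451.2; Xiu's bid doesn't change that.
Original bid $66312.1: Xiu is not highest (top rival bid is $81451.2); payoff $0.
Alternative bid $86302.8: Xiu is highest, pays the top rival bid $81451.2; payoff $62542.3 − $81451.2 = −$18908.9.
Change in payoff = −$18908.9 − ($0) = −$18908.9.

−$18908.9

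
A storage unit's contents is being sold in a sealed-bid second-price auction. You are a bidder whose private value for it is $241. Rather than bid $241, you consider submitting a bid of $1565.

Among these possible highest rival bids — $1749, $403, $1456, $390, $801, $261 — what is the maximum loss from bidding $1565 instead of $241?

$1215

$1749: same outcome either way → loss $0.
$403: truthful gives $0, deviation gives −$162 → loss $162.
$1456: truthful gives $0, deviation gives −$1215 → loss $1215.
$390: truthful gives $0, deviation gives −$149 → loss $149.
$801: truthful gives $0, deviation gives −$560 → loss $560.
$261: truthful gives $0, deviation gives −$20 → loss $20.
Maximum loss: $1215.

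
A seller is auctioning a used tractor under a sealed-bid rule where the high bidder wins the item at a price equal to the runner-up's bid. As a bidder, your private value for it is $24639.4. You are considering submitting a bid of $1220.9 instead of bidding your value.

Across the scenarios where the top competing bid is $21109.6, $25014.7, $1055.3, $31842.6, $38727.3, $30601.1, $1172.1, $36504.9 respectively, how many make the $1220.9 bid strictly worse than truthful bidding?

1

The deviation hurts exactly when the highest competing bid lies strictly between $1220.9 and $24639.4 — underbidding then forfeits a profitable win.
$21109.6: inside the interval → strictly worse (loss $3529.8).
$25014.7: above both → same outcome either way.
$1055.3: below both → same outcome either way.
$31842.6: above both → same outcome either way.
$38727.3: above both → same outcome either way.
$30601.1: above both → same outcome either way.
$1172.1: below both → same outcome either way.
$36504.9: above both → same outcome either way.
Count: 1.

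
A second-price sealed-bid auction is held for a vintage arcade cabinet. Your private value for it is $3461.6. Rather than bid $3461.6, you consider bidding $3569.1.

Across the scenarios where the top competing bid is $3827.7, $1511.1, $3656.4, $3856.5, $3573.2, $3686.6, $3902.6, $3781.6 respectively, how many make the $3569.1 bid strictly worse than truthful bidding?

0

The deviation hurts exactly when the highest competing bid lies strictly between $3461.6 and $3569.1 — overbidding then wins at a price above your value.
$3827.7: above both → same outcome either way.
$1511.1: below both → same outcome either way.
$3656.4: above both → same outcome either way.
$3856.5: above both → same outcome either way.
$3573.2: above both → same outcome either way.
$3686.6: above both → same outcome either way.
$3902.6: above both → same outcome either way.
$3781.6: above both → same outcome either way.
Count: 0.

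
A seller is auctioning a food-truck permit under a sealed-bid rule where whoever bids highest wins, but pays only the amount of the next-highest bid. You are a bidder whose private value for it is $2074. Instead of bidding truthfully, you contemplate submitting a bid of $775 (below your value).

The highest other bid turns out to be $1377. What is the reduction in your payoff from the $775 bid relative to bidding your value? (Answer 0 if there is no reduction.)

$697

Bidding your value $2074: you win (since $2074 > $1377) and pay $1377. Payoff $697.
Bidding $775: you lose. Payoff $0.
The competing bid $1377 lies between your shaded bid and your value, so underbidding forfeits an item you could have won at a profitable price.
Loss from deviating = $697 − ($0) = $697.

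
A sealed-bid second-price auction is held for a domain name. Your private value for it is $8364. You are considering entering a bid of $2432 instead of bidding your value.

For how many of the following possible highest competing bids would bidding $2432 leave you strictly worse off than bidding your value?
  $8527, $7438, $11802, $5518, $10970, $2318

The deviation hurts exactly when the highest competing bid lies strictly between $2432 and $8364 — underbidding then forfeits a profitable win.
$8527: above both → same outcome either way.
$7438: inside the interval → strictly worse (loss $926).
$11802: above both → same outcome either way.
$5518: inside the interval → strictly worse (loss $2846).
$10970: above both → same outcome either way.
$2318: below both → same outcome either way.
Count: 2.

2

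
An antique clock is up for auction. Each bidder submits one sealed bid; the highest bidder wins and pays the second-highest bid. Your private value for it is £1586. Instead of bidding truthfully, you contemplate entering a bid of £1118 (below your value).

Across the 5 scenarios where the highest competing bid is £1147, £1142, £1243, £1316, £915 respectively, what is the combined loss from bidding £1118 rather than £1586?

The deviation costs you only when the competing bid falls strictly between £1118 and £1586; elsewhere both bids give the same outcome.
£1147: truthful payoff £439, deviation payoff £0 → loss £439.
£1142: truthful payoff £444, deviation payoff £0 → loss £444.
£1243: truthful payoff £343, deviation payoff £0 → loss £343.
£1316: truthful payoff £270, deviation payoff £0 → loss £270.
£915: outcomes coincide → loss £0.
Total loss = £439 + £444 + £343 + £270 = £1496.

£1496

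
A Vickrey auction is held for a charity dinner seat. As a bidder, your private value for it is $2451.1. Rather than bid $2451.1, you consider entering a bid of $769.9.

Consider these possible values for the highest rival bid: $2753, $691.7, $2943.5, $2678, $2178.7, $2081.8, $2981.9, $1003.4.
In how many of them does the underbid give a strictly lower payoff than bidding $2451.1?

The deviation hurts exactly when the highest competing bid lies strictly between $769.9 and $2451.1 — underbidding then forfeits a profitable win.
$2753: above both → same outcome either way.
$691.7: below both → same outcome either way.
$2943.5: above both → same outcome either way.
$2678: above both → same outcome either way.
$2178.7: inside the interval → strictly worse (loss $272.4).
$2081.8: inside the interval → strictly worse (loss $369.3).
$2981.9: above both → same outcome either way.
$1003.4: inside the interval → strictly worse (loss $1447.7).
Count: 3.

3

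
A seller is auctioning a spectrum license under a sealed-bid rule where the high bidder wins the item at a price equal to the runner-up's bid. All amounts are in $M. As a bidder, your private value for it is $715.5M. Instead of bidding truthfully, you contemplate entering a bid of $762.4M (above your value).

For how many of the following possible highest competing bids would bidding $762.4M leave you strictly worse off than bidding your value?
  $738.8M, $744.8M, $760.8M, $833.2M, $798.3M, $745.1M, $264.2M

4

The deviation hurts exactly when the highest competing bid lies strictly between $715.5M and $762.4M — overbidding then wins at a price above your value.
$738.8M: inside the interval → strictly worse (loss $23.3M).
$744.8M: inside the interval → strictly worse (loss $29.3M).
$760.8M: inside the interval → strictly worse (loss $45.3M).
$833.2M: above both → same outcome either way.
$798.3M: above both → same outcome either way.
$745.1M: inside the interval → strictly worse (loss $29.6M).
$264.2M: below both → same outcome either way.
Count: 4.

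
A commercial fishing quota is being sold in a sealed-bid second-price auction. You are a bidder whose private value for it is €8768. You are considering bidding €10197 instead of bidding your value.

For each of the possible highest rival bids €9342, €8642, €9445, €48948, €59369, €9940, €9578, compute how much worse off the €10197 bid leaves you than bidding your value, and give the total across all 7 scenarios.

€3233

The deviation costs you only when the competing bid falls strictly between €8768 and €10197; elsewhere both bids give the same outcome.
€9342: truthful payoff €0, deviation payoff −€574 → loss €574.
€8642: outcomes coincide → loss €0.
€9445: truthful payoff €0, deviation payoff −€677 → loss €677.
€48948: outcomes coincide → loss €0.
€59369: outcomes coincide → loss €0.
€9940: truthful payoff €0, deviation payoff −€1172 → loss €1172.
€9578: truthful payoff €0, deviation payoff −€810 → loss €810.
Total loss = €574 + €677 + €1172 + €810 = €3233.
In a second-price auction your bid sets only whether you win, not what you pay, so bidding your true value is weakly dominant.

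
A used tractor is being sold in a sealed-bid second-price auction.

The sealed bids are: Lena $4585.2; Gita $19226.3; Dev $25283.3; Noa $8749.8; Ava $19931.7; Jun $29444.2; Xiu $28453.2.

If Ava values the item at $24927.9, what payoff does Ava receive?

$0

Highest bid: Jun at $29444.2, so Jun wins.
Second-highest bid: Xiu at $28453.2 — that is the price the winner pays.
Ava did not win, so Ava pays nothing and receives nothing: payoff $0.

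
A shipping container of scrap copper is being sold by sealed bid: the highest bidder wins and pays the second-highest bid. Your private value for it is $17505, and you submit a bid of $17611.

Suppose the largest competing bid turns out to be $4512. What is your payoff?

$12993

Your bid $17611 exceeds the highest competing bid $4512, so you win.
In a second-price auction the winner pays the second-highest bid, $4512.
Payoff = value − price = $17505 − $4512 = $12993.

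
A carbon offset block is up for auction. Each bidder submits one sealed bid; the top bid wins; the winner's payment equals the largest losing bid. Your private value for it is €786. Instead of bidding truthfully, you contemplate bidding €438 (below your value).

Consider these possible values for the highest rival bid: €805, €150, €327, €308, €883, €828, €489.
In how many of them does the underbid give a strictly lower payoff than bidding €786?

1

The deviation hurts exactly when the highest competing bid lies strictly between €438 and €786 — underbidding then forfeits a profitable win.
€805: above both → same outcome either way.
€150: below both → same outcome either way.
€327: below both → same outcome either way.
€308: below both → same outcome either way.
€883: above both → same outcome either way.
€828: above both → same outcome either way.
€489: inside the interval → strictly worse (loss €297).
Count: 1.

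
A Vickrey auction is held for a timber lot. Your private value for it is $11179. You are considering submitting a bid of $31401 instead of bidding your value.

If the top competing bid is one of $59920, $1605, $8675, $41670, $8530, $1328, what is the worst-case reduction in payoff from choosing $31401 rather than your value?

$59920: same outcome either way → loss $0.
$1605: same outcome either way → loss $0.
$8675: same outcome either way → loss $0.
$41670: same outcome either way → loss $0.
$8530: same outcome either way → loss $0.
$1328: same outcome either way → loss $0.
Maximum loss: $0.

$0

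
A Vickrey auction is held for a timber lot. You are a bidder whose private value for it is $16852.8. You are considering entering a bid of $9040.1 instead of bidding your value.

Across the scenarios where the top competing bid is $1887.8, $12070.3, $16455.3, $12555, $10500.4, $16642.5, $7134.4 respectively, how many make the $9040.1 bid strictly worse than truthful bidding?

The deviation hurts exactly when the highest competing bid lies strictly between $9040.1 and $16852.8 — underbidding then forfeits a profitable win.
$1887.8: below both → same outcome either way.
$12070.3: inside the interval → strictly worse (loss $4782.5).
$16455.3: inside the interval → strictly worse (loss $397.5).
$12555: inside the interval → strictly worse (loss $4297.8).
$10500.4: inside the interval → strictly worse (loss $6352.4).
$16642.5: inside the interval → strictly worse (loss $210.3).
$7134.4: below both → same outcome either way.
Count: 5.

5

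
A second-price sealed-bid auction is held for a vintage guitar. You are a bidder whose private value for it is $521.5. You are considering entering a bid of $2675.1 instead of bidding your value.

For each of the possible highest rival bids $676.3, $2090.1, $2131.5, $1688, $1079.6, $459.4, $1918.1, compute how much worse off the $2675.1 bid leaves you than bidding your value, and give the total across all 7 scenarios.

The deviation costs you only when the competing bid falls strictly between $521.5 and $2675.1; elsewhere both bids give the same outcome.
$676.3: truthful payoff $0, deviation payoff −$154.8 → loss $154.8.
$2090.1: truthful payoff $0, deviation payoff −$1568.6 → loss $1568.6.
$2131.5: truthful payoff $0, deviation payoff −$1610 → loss $1610.
$1688: truthful payoff $0, deviation payoff −$1166.5 → loss $1166.5.
$1079.6: truthful payoff $0, deviation payoff −$558.1 → loss $558.1.
$459.4: outcomes coincide → loss $0.
$1918.1: truthful payoff $0, deviation payoff −$1396.6 → loss $1396.6.
Total loss = $154.8 + $1568.6 + $1610 + $1166.5 + $558.1 + $1396.6 = $6454.6.
Truthful bidding weakly dominates here: raising your bid can only win items priced above your value, and lowering it can only forfeit items priced below.

$6454.6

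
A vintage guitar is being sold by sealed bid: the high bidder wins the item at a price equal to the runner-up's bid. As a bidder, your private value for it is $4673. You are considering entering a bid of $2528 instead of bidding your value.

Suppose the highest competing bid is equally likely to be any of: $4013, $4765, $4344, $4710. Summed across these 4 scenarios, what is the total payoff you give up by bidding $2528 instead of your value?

$989

The deviation costs you only when the competing bid falls strictly between $2528 and $4673; elsewhere both bids give the same outcome.
$4013: truthful payoff $660, deviation payoff $0 → loss $660.
$4765: outcomes coincide → loss $0.
$4344: truthful payoff $329, deviation payoff $0 → loss $329.
$4710: outcomes coincide → loss $0.
Total loss = $660 + $329 = $989.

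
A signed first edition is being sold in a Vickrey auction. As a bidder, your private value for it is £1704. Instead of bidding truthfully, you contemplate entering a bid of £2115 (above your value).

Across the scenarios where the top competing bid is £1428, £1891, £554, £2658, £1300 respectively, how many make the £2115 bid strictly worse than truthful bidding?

The deviation hurts exactly when the highest competing bid lies strictly between £1704 and £2115 — overbidding then wins at a price above your value.
£1428: below both → same outcome either way.
£1891: inside the interval → strictly worse (loss £187).
£554: below both → same outcome either way.
£2658: above both → same outcome either way.
£1300: below both → same outcome either way.
Count: 1.

1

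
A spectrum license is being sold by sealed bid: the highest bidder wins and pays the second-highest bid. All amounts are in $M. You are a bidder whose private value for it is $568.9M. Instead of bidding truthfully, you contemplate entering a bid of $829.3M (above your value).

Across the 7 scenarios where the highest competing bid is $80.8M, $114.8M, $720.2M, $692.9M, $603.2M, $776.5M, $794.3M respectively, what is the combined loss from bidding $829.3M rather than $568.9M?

$742.6M

The deviation costs you only when the competing bid falls strictly between $568.9M and $829.3M; elsewhere both bids give the same outcome.
$80.8M: outcomes coincide → loss $0M.
$114.8M: outcomes coincide → loss $0M.
$720.2M: truthful payoff $0M, deviation payoff −$151.3M → loss $151.3M.
$692.9M: truthful payoff $0M, deviation payoff −$124M → loss $124M.
$603.2M: truthful payoff $0M, deviation payoff −$34.3M → loss $34.3M.
$776.5M: truthful payoff $0M, deviation payoff −$207.6M → loss $207.6M.
$794.3M: truthful payoff $0M, deviation payoff −$225.4M → loss $225.4M.
Total loss = $151.3M + $124M + $34.3M + $207.6M + $225.4M = $742.6M.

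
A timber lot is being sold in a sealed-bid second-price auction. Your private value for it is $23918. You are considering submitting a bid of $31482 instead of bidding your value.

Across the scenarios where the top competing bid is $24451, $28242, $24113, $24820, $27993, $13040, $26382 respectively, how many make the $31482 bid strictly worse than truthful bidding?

6

The deviation hurts exactly when the highest competing bid lies strictly between $23918 and $31482 — overbidding then wins at a price above your value.
$24451: inside the interval → strictly worse (loss $533).
$28242: inside the interval → strictly worse (loss $4324).
$24113: inside the interval → strictly worse (loss $195).
$24820: inside the interval → strictly worse (loss $902).
$27993: inside the interval → strictly worse (loss $4075).
$13040: below both → same outcome either way.
$26382: inside the interval → strictly worse (loss $2464).
Count: 6.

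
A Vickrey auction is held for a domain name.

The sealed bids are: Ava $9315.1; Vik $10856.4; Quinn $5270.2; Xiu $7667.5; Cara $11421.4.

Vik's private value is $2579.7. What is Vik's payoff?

$0

Highest bid: Cara at $11421.4, so Cara wins.
Second-highest bid: Vik at $10856.4 — that is the price the winner pays.
Vik did not win, so Vik pays nothing and receives nothing: payoff $0.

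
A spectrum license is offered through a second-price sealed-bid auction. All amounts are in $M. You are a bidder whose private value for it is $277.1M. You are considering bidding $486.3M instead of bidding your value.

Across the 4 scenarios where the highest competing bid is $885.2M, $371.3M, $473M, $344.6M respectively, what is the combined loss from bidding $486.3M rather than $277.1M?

The deviation costs you only when the competing bid falls strictly between $277.1M and $486.3M; elsewhere both bids give the same outcome.
$885.2M: outcomes coincide → loss $0M.
$371.3M: truthful payoff $0M, deviation payoff −$94.2M → loss $94.2M.
$473M: truthful payoff $0M, deviation payoff −$195.9M → loss $195.9M.
$344.6M: truthful payoff $0M, deviation payoff −$67.5M → loss $67.5M.
Total loss = $94.2M + $195.9M + $67.5M = $357.6M.
In a second-price auction your bid sets only whether you win, not what you pay, so bidding your true value is weakly dominant.

$357.6M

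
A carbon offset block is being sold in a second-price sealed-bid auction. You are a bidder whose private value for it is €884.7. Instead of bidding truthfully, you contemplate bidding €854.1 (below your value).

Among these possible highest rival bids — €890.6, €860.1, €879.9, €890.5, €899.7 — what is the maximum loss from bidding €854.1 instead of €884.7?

€24.6

€890.6: same outcome either way → loss €0.
€860.1: truthful gives €24.6, deviation gives €0 → loss €24.6.
€879.9: truthful gives €4.8, deviation gives €0 → loss €4.8.
€890.5: same outcome either way → loss €0.
€899.7: same outcome either way → loss €0.
Maximum loss: €24.6.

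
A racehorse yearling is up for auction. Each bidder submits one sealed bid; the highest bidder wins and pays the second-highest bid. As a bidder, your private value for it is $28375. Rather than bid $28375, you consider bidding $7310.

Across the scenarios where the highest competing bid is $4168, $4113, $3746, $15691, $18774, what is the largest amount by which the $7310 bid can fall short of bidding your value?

$4168: same outcome either way → loss $0.
$4113: same outcome either way → loss $0.
$3746: same outcome either way → loss $0.
$15691: truthful gives $12684, deviation gives $0 → loss $12684.
$18774: truthful gives $9601, deviation gives $0 → loss $9601.
Maximum loss: $12684.

$12684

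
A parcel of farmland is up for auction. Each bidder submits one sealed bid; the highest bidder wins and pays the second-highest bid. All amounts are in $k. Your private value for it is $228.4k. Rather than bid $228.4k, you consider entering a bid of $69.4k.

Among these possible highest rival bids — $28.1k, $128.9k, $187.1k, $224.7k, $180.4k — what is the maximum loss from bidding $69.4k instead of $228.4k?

$99.5k

$28.1k: same outcome either way → loss $0k.
$128.9k: truthful gives $99.5k, deviation gives $0k → loss $99.5k.
$187.1k: truthful gives $41.3k, deviation gives $0k → loss $41.3k.
$224.7k: truthful gives $3.7k, deviation gives $0k → loss $3.7k.
$180.4k: truthful gives $48k, deviation gives $0k → loss $48k.
Maximum loss: $99.5k.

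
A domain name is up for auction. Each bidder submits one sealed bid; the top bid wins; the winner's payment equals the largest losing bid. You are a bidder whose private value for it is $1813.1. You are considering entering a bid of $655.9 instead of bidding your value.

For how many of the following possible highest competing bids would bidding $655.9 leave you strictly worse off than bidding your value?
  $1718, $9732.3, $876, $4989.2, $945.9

The deviation hurts exactly when the highest competing bid lies strictly between $655.9 and $1813.1 — underbidding then forfeits a profitable win.
$1718: inside the interval → strictly worse (loss $95.1).
$9732.3: above both → same outcome either way.
$876: inside the interval → strictly worse (loss $937.1).
$4989.2: above both → same outcome either way.
$945.9: inside the interval → strictly worse (loss $867.2).
Count: 3.

3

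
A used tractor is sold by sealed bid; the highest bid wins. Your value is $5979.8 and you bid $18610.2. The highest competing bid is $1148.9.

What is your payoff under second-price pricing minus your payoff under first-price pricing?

$17461.3

You have the highest bid, so you win under either rule.
Second-price: pay $1148.9 → payoff $4830.9.
First-price: pay your own bid $18610.2 → payoff −$12630.4.
Difference = $4830.9 − (−$12630.4) = $17461.3.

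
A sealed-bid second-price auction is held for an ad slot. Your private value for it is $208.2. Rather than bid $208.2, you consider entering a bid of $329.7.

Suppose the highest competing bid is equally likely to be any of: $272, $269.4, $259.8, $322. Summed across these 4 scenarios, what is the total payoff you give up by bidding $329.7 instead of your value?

$290.4

The deviation costs you only when the competing bid falls strictly between $208.2 and $329.7; elsewhere both bids give the same outcome.
$272: truthful payoff $0, deviation payoff −$63.8 → loss $63.8.
$269.4: truthful payoff $0, deviation payoff −$61.2 → loss $61.2.
$259.8: truthful payoff $0, deviation payoff −$51.6 → loss $51.6.
$322: truthful payoff $0, deviation payoff −$113.8 → loss $113.8.
Total loss = $63.8 + $61.2 + $51.6 + $113.8 = $290.4.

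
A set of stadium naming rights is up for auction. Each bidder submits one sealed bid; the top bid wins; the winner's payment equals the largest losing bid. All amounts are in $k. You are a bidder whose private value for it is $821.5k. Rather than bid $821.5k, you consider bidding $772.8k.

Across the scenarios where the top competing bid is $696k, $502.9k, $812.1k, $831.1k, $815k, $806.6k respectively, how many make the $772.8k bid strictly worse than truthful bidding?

3

The deviation hurts exactly when the highest competing bid lies strictly between $772.8k and $821.5k — underbidding then forfeits a profitable win.
$696k: below both → same outcome either way.
$502.9k: below both → same outcome either way.
$812.1k: inside the interval → strictly worse (loss $9.4k).
$831.1k: above both → same outcome either way.
$815k: inside the interval → strictly worse (loss $6.5k).
$806.6k: inside the interval → strictly worse (loss $14.9k).
Count: 3.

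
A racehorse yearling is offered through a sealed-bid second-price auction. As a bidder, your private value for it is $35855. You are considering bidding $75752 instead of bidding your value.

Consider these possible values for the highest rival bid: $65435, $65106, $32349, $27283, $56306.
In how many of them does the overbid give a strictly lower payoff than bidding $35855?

The deviation hurts exactly when the highest competing bid lies strictly between $35855 and $75752 — overbidding then wins at a price above your value.
$65435: inside the interval → strictly worse (loss $29580).
$65106: inside the interval → strictly worse (loss $29251).
$32349: below both → same outcome either way.
$27283: below both → same outcome either way.
$56306: inside the interval → strictly worse (loss $20451).
Count: 3.

3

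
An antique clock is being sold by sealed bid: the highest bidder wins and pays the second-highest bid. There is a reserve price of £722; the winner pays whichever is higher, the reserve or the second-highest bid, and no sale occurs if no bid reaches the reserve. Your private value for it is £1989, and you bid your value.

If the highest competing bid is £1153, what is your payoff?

Your bid £1989 is the highest and exceeds the reserve.
Price = max(second-highest bid, reserve) = max(£1153, £722) = £1153.
Payoff = £1989 − £1153 = £836.

£836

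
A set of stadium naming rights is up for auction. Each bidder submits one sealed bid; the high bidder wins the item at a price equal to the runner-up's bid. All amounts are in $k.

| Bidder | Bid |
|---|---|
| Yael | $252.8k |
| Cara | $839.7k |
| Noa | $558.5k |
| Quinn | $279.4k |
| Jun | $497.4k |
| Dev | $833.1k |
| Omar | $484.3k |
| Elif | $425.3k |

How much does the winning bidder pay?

Highest bid: Cara at $839.7k, so Cara wins.
Second-highest bid: Dev at $833.1k — that is the price the winner pays.

$833.1k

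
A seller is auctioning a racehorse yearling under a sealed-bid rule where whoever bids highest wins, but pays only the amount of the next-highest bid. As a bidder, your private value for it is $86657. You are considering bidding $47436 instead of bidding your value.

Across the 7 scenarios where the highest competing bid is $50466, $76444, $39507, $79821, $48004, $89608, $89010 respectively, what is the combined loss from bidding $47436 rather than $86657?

$91893

The deviation costs you only when the competing bid falls strictly between $47436 and $86657; elsewhere both bids give the same outcome.
$50466: truthful payoff $36191, deviation payoff $0 → loss $36191.
$76444: truthful payoff $10213, deviation payoff $0 → loss $10213.
$39507: outcomes coincide → loss $0.
$79821: truthful payoff $6836, deviation payoff $0 → loss $6836.
$48004: truthful payoff $38653, deviation payoff $0 → loss $38653.
$89608: outcomes coincide → loss $0.
$89010: outcomes coincide → loss $0.
Total loss = $36191 + $10213 + $6836 + $38653 = $91893.
Truthful bidding weakly dominates here: raising your bid can only win items priced above your value, and lowering it can only forfeit items priced below.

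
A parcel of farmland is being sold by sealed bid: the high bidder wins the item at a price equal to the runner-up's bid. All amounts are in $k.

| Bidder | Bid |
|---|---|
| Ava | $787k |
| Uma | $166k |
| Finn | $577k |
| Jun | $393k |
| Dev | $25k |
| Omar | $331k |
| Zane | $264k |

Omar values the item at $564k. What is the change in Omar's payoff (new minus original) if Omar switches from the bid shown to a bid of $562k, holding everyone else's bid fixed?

The highest bid among the other bidders is $787k; Omar's bid doesn't change that.
Original bid $331k: Omar is not highest (top rival bid is $787k); payoff $0k.
Alternative bid $562k: Omar is not highest (top rival bid is $787k); payoff $0k.
Change in payoff = $0k − ($0k) = $0k.

$0k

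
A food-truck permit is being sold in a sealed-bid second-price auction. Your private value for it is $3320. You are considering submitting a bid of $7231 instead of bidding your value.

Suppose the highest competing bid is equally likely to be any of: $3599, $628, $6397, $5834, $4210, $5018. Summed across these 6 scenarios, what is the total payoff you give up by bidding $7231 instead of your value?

$8458

The deviation costs you only when the competing bid falls strictly between $3320 and $7231; elsewhere both bids give the same outcome.
$3599: truthful payoff $0, deviation payoff −$279 → loss $279.
$628: outcomes coincide → loss $0.
$6397: truthful payoff $0, deviation payoff −$3077 → loss $3077.
$5834: truthful payoff $0, deviation payoff −$2514 → loss $2514.
$4210: truthful payoff $0, deviation payoff −$890 → loss $890.
$5018: truthful payoff $0, deviation payoff −$1698 → loss $1698.
Total loss = $279 + $3077 + $2514 + $890 + $1698 = $8458.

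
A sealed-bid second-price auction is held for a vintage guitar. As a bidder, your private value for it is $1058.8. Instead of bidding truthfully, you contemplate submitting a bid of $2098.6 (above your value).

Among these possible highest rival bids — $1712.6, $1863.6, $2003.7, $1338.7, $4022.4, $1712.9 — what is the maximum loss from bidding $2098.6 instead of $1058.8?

$1712.6: truthful gives $0, deviation gives −$653.8 → loss $653.8.
$1863.6: truthful gives $0, deviation gives −$804.8 → loss $804.8.
$2003.7: truthful gives $0, deviation gives −$944.9 → loss $944.9.
$1338.7: truthful gives $0, deviation gives −$279.9 → loss $279.9.
$4022.4: same outcome either way → loss $0.
$1712.9: truthful gives $0, deviation gives −$654.1 → loss $654.1.
Maximum loss: $944.9.

$944.9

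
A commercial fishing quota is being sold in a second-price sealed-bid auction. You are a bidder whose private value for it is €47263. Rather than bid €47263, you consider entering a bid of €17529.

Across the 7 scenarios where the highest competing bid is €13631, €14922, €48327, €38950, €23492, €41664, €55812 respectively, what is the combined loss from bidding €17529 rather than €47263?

The deviation costs you only when the competing bid falls strictly between €17529 and €47263; elsewhere both bids give the same outcome.
€13631: outcomes coincide → loss €0.
€14922: outcomes coincide → loss €0.
€48327: outcomes coincide → loss €0.
€38950: truthful payoff €8313, deviation payoff €0 → loss €8313.
€23492: truthful payoff €23771, deviation payoff €0 → loss €23771.
€41664: truthful payoff €5599, deviation payoff €0 → loss €5599.
€55812: outcomes coincide → loss €0.
Total loss = €8313 + €23771 + €5599 = €37683.
Because the price is fixed by the runner-up's bid, deviating from your value can only change a good outcome into a bad one — never the reverse.

€37683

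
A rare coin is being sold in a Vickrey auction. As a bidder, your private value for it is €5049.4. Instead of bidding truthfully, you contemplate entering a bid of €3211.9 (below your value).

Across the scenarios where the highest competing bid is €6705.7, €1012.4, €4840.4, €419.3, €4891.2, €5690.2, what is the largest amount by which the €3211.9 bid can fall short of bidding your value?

€6705.7: same outcome either way → loss €0.
€1012.4: same outcome either way → loss €0.
€4840.4: truthful gives €209, deviation gives €0 → loss €209.
€419.3: same outcome either way → loss €0.
€4891.2: truthful gives €158.2, deviation gives €0 → loss €158.2.
€5690.2: same outcome either way → loss €0.
Maximum loss: €209.

€209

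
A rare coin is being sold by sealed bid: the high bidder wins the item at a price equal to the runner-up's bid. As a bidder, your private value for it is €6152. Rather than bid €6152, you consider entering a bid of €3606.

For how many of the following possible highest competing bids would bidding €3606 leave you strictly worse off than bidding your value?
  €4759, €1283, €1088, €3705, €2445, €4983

The deviation hurts exactly when the highest competing bid lies strictly between €3606 and €6152 — underbidding then forfeits a profitable win.
€4759: inside the interval → strictly worse (loss €1393).
€1283: below both → same outcome either way.
€1088: below both → same outcome either way.
€3705: inside the interval → strictly worse (loss €2447).
€2445: below both → same outcome either way.
€4983: inside the interval → strictly worse (loss €1169).
Count: 3.

3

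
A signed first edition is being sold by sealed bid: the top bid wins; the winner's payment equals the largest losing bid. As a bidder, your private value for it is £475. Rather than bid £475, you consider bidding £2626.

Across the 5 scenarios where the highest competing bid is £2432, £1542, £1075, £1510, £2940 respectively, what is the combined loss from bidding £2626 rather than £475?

The deviation costs you only when the competing bid falls strictly between £475 and £2626; elsewhere both bids give the same outcome.
£2432: truthful payoff £0, deviation payoff −£1957 → loss £1957.
£1542: truthful payoff £0, deviation payoff −£1067 → loss £1067.
£1075: truthful payoff £0, deviation payoff −£600 → loss £600.
£1510: truthful payoff £0, deviation payoff −£1035 → loss £1035.
£2940: outcomes coincide → loss £0.
Total loss = £1957 + £1067 + £600 + £1035 = £4659.
Truthful bidding weakly dominates here: raising your bid can only win items priced above your value, and lowering it can only forfeit items priced below.

£4659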